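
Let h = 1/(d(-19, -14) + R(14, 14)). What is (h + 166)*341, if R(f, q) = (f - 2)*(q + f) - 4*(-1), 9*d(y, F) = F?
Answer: 172424945/3046 ≈ 56607.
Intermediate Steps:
d(y, F) = F/9
R(f, q) = 4 + (-2 + f)*(f + q) (R(f, q) = (-2 + f)*(f + q) + 4 = 4 + (-2 + f)*(f + q))
h = 9/3046 (h = 1/((⅑)*(-14) + (4 + 14² - 2*14 - 2*14 + 14*14)) = 1/(-14/9 + (4 + 196 - 28 - 28 + 196)) = 1/(-14/9 + 340) = 1/(3046/9) = 9/3046 ≈ 0.0029547)
(h + 166)*341 = (9/3046 + 166)*341 = (505645/3046)*341 = 172424945/3046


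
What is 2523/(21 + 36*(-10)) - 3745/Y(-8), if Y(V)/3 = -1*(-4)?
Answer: -433277/1356 ≈ -319.53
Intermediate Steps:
Y(V) = 12 (Y(V) = 3*(-1*(-4)) = 3*4 = 12)
2523/(21 + 36*(-10)) - 3745/Y(-8) = 2523/(21 + 36*(-10)) - 3745/12 = 2523/(21 - 360) - 3745*1/12 = 2523/(-339) - 3745/12 = 2523*(-1/339) - 3745/12 = -841/113 - 3745/12 = -433277/1356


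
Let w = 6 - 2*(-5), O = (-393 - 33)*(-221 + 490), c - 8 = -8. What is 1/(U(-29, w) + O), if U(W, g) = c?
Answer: -1/114594 ≈ -8.7265e-6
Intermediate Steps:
c = 0 (c = 8 - 8 = 0)
O = -114594 (O = -426*269 = -114594)
w = 16 (w = 6 + 10 = 16)
U(W, g) = 0
1/(U(-29, w) + O) = 1/(0 - 114594) = 1/(-114594) = -1/114594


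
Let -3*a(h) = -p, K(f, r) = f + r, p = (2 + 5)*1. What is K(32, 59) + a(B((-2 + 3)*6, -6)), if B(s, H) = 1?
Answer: 280/3 ≈ 93.333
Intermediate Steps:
p = 7 (p = 7*1 = 7)
a(h) = 7/3 (a(h) = -(-1)*7/3 = -1/3*(-7) = 7/3)
K(32, 59) + a(B((-2 + 3)*6, -6)) = (32 + 59) + 7/3 = 91 + 7/3 = 280/3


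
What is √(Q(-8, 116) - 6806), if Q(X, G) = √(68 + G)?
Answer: √(-6806 + 2*√46) ≈ 82.416*I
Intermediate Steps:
√(Q(-8, 116) - 6806) = √(√(68 + 116) - 6806) = √(√184 - 6806) = √(2*√46 - 6806) = √(-6806 + 2*√46)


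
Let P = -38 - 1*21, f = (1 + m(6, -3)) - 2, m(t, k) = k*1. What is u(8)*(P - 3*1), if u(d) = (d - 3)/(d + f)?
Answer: -155/2 ≈ -77.500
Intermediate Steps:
m(t, k) = k
f = -4 (f = (1 - 3) - 2 = -2 - 2 = -4)
P = -59 (P = -38 - 21 = -59)
u(d) = (-3 + d)/(-4 + d) (u(d) = (d - 3)/(d - 4) = (-3 + d)/(-4 + d))
u(8)*(P - 3*1) = ((-3 + 8)/(-4 + 8))*(-59 - 3*1) = (5/4)*(-59 - 3) = ((1/4)*5)*(-62) = (5/4)*(-62) = -155/2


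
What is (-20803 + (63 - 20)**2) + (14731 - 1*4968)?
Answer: -9191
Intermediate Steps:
(-20803 + (63 - 20)**2) + (14731 - 1*4968) = (-20803 + 43**2) + (14731 - 4968) = (-20803 + 1849) + 9763 = -18954 + 9763 = -9191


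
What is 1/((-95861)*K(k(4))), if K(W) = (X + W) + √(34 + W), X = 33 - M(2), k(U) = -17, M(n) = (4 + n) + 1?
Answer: -9/6135104 + √17/6135104 ≈ -7.9492e-7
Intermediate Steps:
M(n) = 5 + n
X = 26 (X = 33 - (5 + 2) = 33 - 1*7 = 33 - 7 = 26)
K(W) = 26 + W + √(34 + W) (K(W) = (26 + W) + √(34 + W) = 26 + W + √(34 + W))
1/((-95861)*K(k(4))) = 1/((-95861)*(26 - 17 + √(34 - 17))) = -1/(95861*(26 - 17 + √17)) = -1/(95861*(9 + √17))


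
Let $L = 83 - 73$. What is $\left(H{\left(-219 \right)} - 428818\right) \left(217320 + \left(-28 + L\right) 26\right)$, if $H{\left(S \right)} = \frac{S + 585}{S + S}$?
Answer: $- \frac{6788286216300}{73} \approx -9.299 \cdot 10^{10}$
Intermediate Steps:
$L = 10$ ($L = 83 - 73 = 10$)
$H{\left(S \right)} = \frac{585 + S}{2 S}$
$\left(H{\left(-219 \right)} - 428818\right) \left(217320 + \left(-28 + L\right) 26\right) = \left(\frac{585 - 219}{2 \left(-219\right)} - 428818\right) \left(217320 + \left(-28 + 10\right) 26\right) = \left(\frac{1}{2} \left(- \frac{1}{219}\right) 366 - 428818\right) \left(217320 - 468\right) = \left(- \frac{61}{73} - 428818\right) \left(217320 - 468\right) = \left(- \frac{31303775}{73}\right) 216852 = - \frac{6788286216300}{73}$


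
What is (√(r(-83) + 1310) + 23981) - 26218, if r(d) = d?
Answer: -2237 + √1227 ≈ -2202.0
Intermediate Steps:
(√(r(-83) + 1310) + 23981) - 26218 = (√(-83 + 1310) + 23981) - 26218 = (√1227 + 23981) - 26218 = (23981 + √1227) - 26218 = -2237 + √1227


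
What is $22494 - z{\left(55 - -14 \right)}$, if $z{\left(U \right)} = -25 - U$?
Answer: $22588$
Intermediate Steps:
$22494 - z{\left(55 - -14 \right)} = 22494 - \left(-25 - \left(55 - -14\right)\right) = 22494 - \left(-25 - \left(55 + 14\right)\right) = 22494 - \left(-25 - 69\right) = 22494 - -94 = 22494 + 94 = 22588$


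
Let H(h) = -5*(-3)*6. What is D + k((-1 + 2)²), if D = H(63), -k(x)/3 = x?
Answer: 87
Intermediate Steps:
H(h) = 90 (H(h) = 15*6 = 90)
k(x) = -3*x
D = 90
D + k((-1 + 2)²) = 90 - 3*(-1 + 2)² = 90 - 3*1² = 90 - 3*1 = 90 - 3 = 87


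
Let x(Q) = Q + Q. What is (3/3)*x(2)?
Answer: 4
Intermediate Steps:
x(Q) = 2*Q
(3/3)*x(2) = (3/3)*(2*2) = (3*(⅓))*4 = 1*4 = 4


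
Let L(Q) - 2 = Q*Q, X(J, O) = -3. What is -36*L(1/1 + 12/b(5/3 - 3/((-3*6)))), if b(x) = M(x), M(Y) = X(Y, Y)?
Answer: -396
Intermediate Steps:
M(Y) = -3
b(x) = -3
L(Q) = 2 + Q**2 (L(Q) = 2 + Q*Q = 2 + Q**2)
-36*L(1/1 + 12/b(5/3 - 3/((-3*6)))) = -36*(2 + (1/1 + 12/(-3))**2) = -36*(2 + (1*1 + 12*(-1/3))**2) = -36*(2 + (1 - 4)**2) = -36*(2 + (-3)**2) = -36*(2 + 9) = -36*11 = -396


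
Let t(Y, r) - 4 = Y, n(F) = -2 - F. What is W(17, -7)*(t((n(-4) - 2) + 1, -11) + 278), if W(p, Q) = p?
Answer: 4811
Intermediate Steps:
t(Y, r) = 4 + Y
W(17, -7)*(t((n(-4) - 2) + 1, -11) + 278) = 17*((4 + (((-2 - 1*(-4)) - 2) + 1)) + 278) = 17*((4 + (((-2 + 4) - 2) + 1)) + 278) = 17*((4 + ((2 - 2) + 1)) + 278) = 17*((4 + (0 + 1)) + 278) = 17*((4 + 1) + 278) = 17*(5 + 278) = 17*283 = 4811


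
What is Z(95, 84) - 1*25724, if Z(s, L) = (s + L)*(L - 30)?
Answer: -16058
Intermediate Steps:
Z(s, L) = (-30 + L)*(L + s) (Z(s, L) = (L + s)*(-30 + L) = (-30 + L)*(L + s))
Z(95, 84) - 1*25724 = (84² - 30*84 - 30*95 + 84*95) - 1*25724 = (7056 - 2520 - 2850 + 7980) - 25724 = 9666 - 25724 = -16058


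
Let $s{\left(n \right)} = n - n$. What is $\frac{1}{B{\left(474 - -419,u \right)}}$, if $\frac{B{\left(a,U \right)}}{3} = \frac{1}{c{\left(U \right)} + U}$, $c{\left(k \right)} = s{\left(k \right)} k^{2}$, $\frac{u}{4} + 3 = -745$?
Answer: $- \frac{2992}{3} \approx -997.33$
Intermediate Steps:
$s{\left(n \right)} = 0$
$u = -2992$ ($u = -12 + 4 \left(-745\right) = -12 - 2980 = -2992$)
$c{\left(k \right)} = 0$ ($c{\left(k \right)} = 0 k^{2} = 0$)
$B{\left(a,U \right)} = \frac{3}{U}$ ($B{\left(a,U \right)} = \frac{3}{0 + U} = \frac{3}{U}$)
$\frac{1}{B{\left(474 - -419,u \right)}} = \frac{1}{3 \frac{1}{-2992}} = \frac{1}{3 \left(- \frac{1}{2992}\right)} = \frac{1}{- \frac{3}{2992}} = - \frac{2992}{3}$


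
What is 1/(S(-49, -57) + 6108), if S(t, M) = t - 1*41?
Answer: 1/6018 ≈ 0.00016617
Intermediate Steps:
S(t, M) = -41 + t (S(t, M) = t - 41 = -41 + t)
1/(S(-49, -57) + 6108) = 1/((-41 - 49) + 6108) = 1/(-90 + 6108) = 1/6018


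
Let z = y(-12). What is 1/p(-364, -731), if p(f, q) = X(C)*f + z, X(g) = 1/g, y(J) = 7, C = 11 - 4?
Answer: -1/45 ≈ -0.022222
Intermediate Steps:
C = 7
z = 7
p(f, q) = 7 + f/7 (p(f, q) = f/7 + 7 = 7 + f/7)
1/p(-364, -731) = 1/(7 + (⅐)*(-364)) = 1/(7 - 52) = 1/(-45) = -1/45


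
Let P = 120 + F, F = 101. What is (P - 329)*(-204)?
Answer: 22032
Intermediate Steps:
P = 221 (P = 120 + 101 = 221)
(P - 329)*(-204) = (221 - 329)*(-204) = -108*(-204) = 22032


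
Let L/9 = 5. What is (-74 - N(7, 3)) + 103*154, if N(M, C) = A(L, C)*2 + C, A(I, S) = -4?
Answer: 15793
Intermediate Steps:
L = 45 (L = 9*5 = 45)
N(M, C) = -8 + C (N(M, C) = -4*2 + C = -8 + C)
(-74 - N(7, 3)) + 103*154 = (-74 - (-8 + 3)) + 103*154 = (-74 - 1*(-5)) + 15862 = (-74 + 5) + 15862 = -69 + 15862 = 15793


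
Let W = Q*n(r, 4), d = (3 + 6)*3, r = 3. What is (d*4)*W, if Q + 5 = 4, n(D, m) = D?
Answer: -324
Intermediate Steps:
Q = -1 (Q = -5 + 4 = -1)
d = 27 (d = 9*3 = 27)
W = -3 (W = -1*3 = -3)
(d*4)*W = (27*4)*(-3) = 108*(-3) = -324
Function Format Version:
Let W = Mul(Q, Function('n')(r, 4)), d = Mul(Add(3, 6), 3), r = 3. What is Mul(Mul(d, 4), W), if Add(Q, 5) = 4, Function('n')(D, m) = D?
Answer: -324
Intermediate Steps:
Q = -1 (Q = Add(-5, 4) = -1)
d = 27 (d = Mul(9, 3) = 27)
W = -3 (W = Mul(-1, 3) = -3)
Mul(Mul(d, 4), W) = Mul(Mul(27, 4), -3) = Mul(108, -3) = -324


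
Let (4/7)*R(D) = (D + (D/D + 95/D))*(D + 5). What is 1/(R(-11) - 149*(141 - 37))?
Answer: -22/336607 ≈ -6.5358e-5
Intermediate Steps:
R(D) = 7*(5 + D)*(1 + D + 95/D)/4 (R(D) = 7*((D + (D/D + 95/D))*(D + 5))/4 = 7*((D + (1 + 95/D))*(5 + D))/4 = 7*((1 + D + 95/D)*(5 + D))/4 = 7*((5 + D)*(1 + D + 95/D))/4 = 7*(5 + D)*(1 + D + 95/D)/4)
1/(R(-11) - 149*(141 - 37)) = 1/((7/4)*(475 - 11*(100 + (-11)² + 6*(-11)))/(-11) - 149*(141 - 37)) = 1/((7/4)*(-1/11)*(475 - 11*(100 + 121 - 66)) - 149*104) = 1/((7/4)*(-1/11)*(475 - 11*155) - 15496) = 1/((7/4)*(-1/11)*(475 - 1705) - 15496) = 1/((7/4)*(-1/11)*(-1230) - 15496) = 1/(4305/22 - 15496) = 1/(-336607/22) = -22/336607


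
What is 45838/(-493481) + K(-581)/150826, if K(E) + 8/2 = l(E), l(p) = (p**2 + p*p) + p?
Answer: 325957631109/74429765306 ≈ 4.3794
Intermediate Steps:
l(p) = p + 2*p**2 (l(p) = (p**2 + p**2) + p = 2*p**2 + p = p + 2*p**2)
K(E) = -4 + E*(1 + 2*E)
45838/(-493481) + K(-581)/150826 = 45838/(-493481) + (-4 - 581*(1 + 2*(-581)))/150826 = 45838*(-1/493481) + (-4 - 581*(1 - 1162))*(1/150826) = -45838/493481 + (-4 - 581*(-1161))*(1/150826) = -45838/493481 + (-4 + 674541)*(1/150826) = -45838/493481 + 674537*(1/150826) = -45838/493481 + 674537/150826 = 325957631109/74429765306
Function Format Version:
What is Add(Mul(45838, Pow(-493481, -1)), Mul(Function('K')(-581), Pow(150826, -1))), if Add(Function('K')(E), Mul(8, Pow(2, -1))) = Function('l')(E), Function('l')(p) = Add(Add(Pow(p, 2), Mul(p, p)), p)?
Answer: Rational(325957631109, 74429765306) ≈ 4.3794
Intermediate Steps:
Function('l')(p) = Add(p, Mul(2, Pow(p, 2))) (Function('l')(p) = Add(Add(Pow(p, 2), Pow(p, 2)), p) = Add(Mul(2, Pow(p, 2)), p) = Add(p, Mul(2, Pow(p, 2))))
Function('K')(E) = Add(-4, Mul(E, Add(1, Mul(2, E))))
Add(Mul(45838, Pow(-493481, -1)), Mul(Function('K')(-581), Pow(150826, -1))) = Add(Mul(45838, Pow(-493481, -1)), Mul(Add(-4, Mul(-581, Add(1, Mul(2, -581)))), Pow(150826, -1))) = Add(Mul(45838, Rational(-1, 493481)), Mul(Add(-4, Mul(-581, Add(1, -1162))), Rational(1, 150826))) = Add(Rational(-45838, 493481), Mul(Add(-4, Mul(-581, -1161)), Rational(1, 150826))) = Add(Rational(-45838, 493481), Mul(Add(-4, 674541), Rational(1, 150826))) = Add(Rational(-45838, 493481), Mul(674537, Rational(1, 150826))) = Add(Rational(-45838, 493481), Rational(674537, 150826)) = Rational(325957631109, 74429765306)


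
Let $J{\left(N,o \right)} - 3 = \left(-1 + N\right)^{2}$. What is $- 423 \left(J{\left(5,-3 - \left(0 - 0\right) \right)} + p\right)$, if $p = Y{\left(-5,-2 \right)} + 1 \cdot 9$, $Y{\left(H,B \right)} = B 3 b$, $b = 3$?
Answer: $-4230$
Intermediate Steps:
$Y{\left(H,B \right)} = 9 B$ ($Y{\left(H,B \right)} = B 3 \cdot 3 = 3 B 3 = 9 B$)
$J{\left(N,o \right)} = 3 + \left(-1 + N\right)^{2}$
$p = -9$ ($p = 9 \left(-2\right) + 1 \cdot 9 = -18 + 9 = -9$)
$- 423 \left(J{\left(5,-3 - \left(0 - 0\right) \right)} + p\right) = - 423 \left(\left(3 + \left(-1 + 5\right)^{2}\right) - 9\right) = - 423 \left(\left(3 + 4^{2}\right) - 9\right) = - 423 \left(\left(3 + 16\right) - 9\right) = - 423 \left(19 - 9\right) = \left(-423\right) 10 = -4230$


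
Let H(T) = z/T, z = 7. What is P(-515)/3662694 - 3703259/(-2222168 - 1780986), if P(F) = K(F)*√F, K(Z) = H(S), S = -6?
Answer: 3703259/4003154 - I*√515/3139452 ≈ 0.92509 - 7.2285e-6*I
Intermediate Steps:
H(T) = 7/T
K(Z) = -7/6 (K(Z) = 7/(-6) = 7*(-⅙) = -7/6)
P(F) = -7*√F/6
P(-515)/3662694 - 3703259/(-2222168 - 1780986) = -7*I*√515/6/3662694 - 3703259/(-2222168 - 1780986) = -7*I*√515/6*(1/3662694) - 3703259/(-4003154) = -7*I*√515/6*(1/3662694) - 3703259*(-1/4003154) = -I*√515/3139452 + 3703259/4003154 = 3703259/4003154 - I*√515/3139452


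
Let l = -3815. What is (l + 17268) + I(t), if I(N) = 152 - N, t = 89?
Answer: 13516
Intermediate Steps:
(l + 17268) + I(t) = (-3815 + 17268) + (152 - 1*89) = 13453 + (152 - 89) = 13453 + 63 = 13516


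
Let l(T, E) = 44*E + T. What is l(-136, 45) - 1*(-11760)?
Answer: 13604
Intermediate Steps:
l(T, E) = T + 44*E
l(-136, 45) - 1*(-11760) = (-136 + 44*45) - 1*(-11760) = (-136 + 1980) + 11760 = 1844 + 11760 = 13604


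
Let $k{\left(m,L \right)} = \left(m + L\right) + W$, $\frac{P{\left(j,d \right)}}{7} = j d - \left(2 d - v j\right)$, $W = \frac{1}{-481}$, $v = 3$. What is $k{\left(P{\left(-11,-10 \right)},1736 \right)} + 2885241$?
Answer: $\frac{1388962535}{481} \approx 2.8877 \cdot 10^{6}$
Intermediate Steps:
$W = - \frac{1}{481} \approx -0.002079$
$P{\left(j,d \right)} = - 14 d + 21 j + 7 d j$ ($P{\left(j,d \right)} = 7 \left(j d - \left(- 3 j + 2 d\right)\right) = 7 \left(d j - \left(- 3 j + 2 d\right)\right) = 7 \left(- 2 d + 3 j + d j\right) = - 14 d + 21 j + 7 d j$)
$k{\left(m,L \right)} = - \frac{1}{481} + L + m$ ($k{\left(m,L \right)} = \left(m + L\right) - \frac{1}{481} = \left(L + m\right) - \frac{1}{481} = - \frac{1}{481} + L + m$)
$k{\left(P{\left(-11,-10 \right)},1736 \right)} + 2885241 = \left(- \frac{1}{481} + 1736 + \left(\left(-14\right) \left(-10\right) + 21 \left(-11\right) + 7 \left(-10\right) \left(-11\right)\right)\right) + 2885241 = \left(- \frac{1}{481} + 1736 + \left(140 - 231 + 770\right)\right) + 2885241 = \left(- \frac{1}{481} + 1736 + 679\right) + 2885241 = \frac{1161614}{481} + 2885241 = \frac{1388962535}{481}$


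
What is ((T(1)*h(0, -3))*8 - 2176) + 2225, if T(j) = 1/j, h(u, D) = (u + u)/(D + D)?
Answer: 49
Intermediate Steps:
h(u, D) = u/D (h(u, D) = (2*u)/((2*D)) = (2*u)*(1/(2*D)) = u/D)
((T(1)*h(0, -3))*8 - 2176) + 2225 = (((0/(-3))/1)*8 - 2176) + 2225 = ((1*(0*(-⅓)))*8 - 2176) + 2225 = ((1*0)*8 - 2176) + 2225 = (0*8 - 2176) + 2225 = (0 - 2176) + 2225 = -2176 + 2225 = 49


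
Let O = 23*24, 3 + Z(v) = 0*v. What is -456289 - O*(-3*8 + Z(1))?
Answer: -441385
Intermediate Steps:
Z(v) = -3 (Z(v) = -3 + 0*v = -3 + 0 = -3)
O = 552
-456289 - O*(-3*8 + Z(1)) = -456289 - 552*(-3*8 - 3) = -456289 - 552*(-24 - 3) = -456289 - 552*(-27) = -456289 - 1*(-14904) = -456289 + 14904 = -441385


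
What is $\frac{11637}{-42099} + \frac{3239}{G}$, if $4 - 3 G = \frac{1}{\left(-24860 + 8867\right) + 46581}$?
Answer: $\frac{4170464123139}{1716951583} \approx 2429.0$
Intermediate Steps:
$G = \frac{122351}{91764}$ ($G = \frac{4}{3} - \frac{1}{3 \left(\left(-24860 + 8867\right) + 46581\right)} = \frac{4}{3} - \frac{1}{3 \left(-15993 + 46581\right)} = \frac{4}{3} - \frac{1}{3 \cdot 30588} = \frac{4}{3} - \frac{1}{91764} = \frac{122351}{91764} \approx 1.3333$)
$\frac{11637}{-42099} + \frac{3239}{G} = \frac{11637}{-42099} + \frac{3239}{\frac{122351}{91764}} = 11637 \left(- \frac{1}{42099}\right) + 3239 \cdot \frac{91764}{122351} = - \frac{3879}{14033} + \frac{297223596}{122351} = \frac{4170464123139}{1716951583}$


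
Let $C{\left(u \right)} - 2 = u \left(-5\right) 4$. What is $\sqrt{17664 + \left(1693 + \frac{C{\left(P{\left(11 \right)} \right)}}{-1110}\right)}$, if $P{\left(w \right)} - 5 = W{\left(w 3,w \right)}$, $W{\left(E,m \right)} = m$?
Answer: $\frac{\sqrt{662503130}}{185} \approx 139.13$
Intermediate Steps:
$P{\left(w \right)} = 5 + w$
$C{\left(u \right)} = 2 - 20 u$ ($C{\left(u \right)} = 2 + u \left(-5\right) 4 = 2 + - 5 u 4 = 2 - 20 u$)
$\sqrt{17664 + \left(1693 + \frac{C{\left(P{\left(11 \right)} \right)}}{-1110}\right)} = \sqrt{17664 + \left(1693 + \frac{2 - 20 \left(5 + 11\right)}{-1110}\right)} = \sqrt{17664 + \left(1693 + \left(2 - 320\right) \left(- \frac{1}{1110}\right)\right)} = \sqrt{17664 + \left(1693 - - \frac{53}{185}\right)} = \sqrt{17664 + \left(1693 + \frac{53}{185}\right)} = \sqrt{17664 + \frac{313258}{185}} = \sqrt{\frac{3581098}{185}} = \frac{\sqrt{662503130}}{185}$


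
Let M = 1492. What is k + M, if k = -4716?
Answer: -3224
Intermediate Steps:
k + M = -4716 + 1492 = -3224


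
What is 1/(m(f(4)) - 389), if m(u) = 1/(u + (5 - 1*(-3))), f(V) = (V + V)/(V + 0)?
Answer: -10/3889 ≈ -0.0025714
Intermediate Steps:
f(V) = 2 (f(V) = (2*V)/V = 2)
m(u) = 1/(8 + u) (m(u) = 1/(u + (5 + 3)) = 1/(u + 8) = 1/(8 + u))
1/(m(f(4)) - 389) = 1/(1/(8 + 2) - 389) = 1/(1/10 - 389) = 1/(-3889/10) = -10/3889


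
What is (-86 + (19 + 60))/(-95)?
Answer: 7/95 ≈ 0.073684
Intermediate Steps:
(-86 + (19 + 60))/(-95) = (-86 + 79)*(-1/95) = -7*(-1/95) = 7/95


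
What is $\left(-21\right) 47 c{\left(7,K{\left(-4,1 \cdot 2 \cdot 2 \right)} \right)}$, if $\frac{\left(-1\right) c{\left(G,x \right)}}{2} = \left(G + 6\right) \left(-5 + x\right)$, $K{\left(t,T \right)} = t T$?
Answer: $-538902$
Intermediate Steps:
$K{\left(t,T \right)} = T t$
$c{\left(G,x \right)} = - 2 \left(-5 + x\right) \left(6 + G\right)$ ($c{\left(G,x \right)} = - 2 \left(G + 6\right) \left(-5 + x\right) = - 2 \left(6 + G\right) \left(-5 + x\right) = - 2 \left(-5 + x\right) \left(6 + G\right)$)
$\left(-21\right) 47 c{\left(7,K{\left(-4,1 \cdot 2 \cdot 2 \right)} \right)} = \left(-21\right) 47 \left(60 - 12 \cdot 1 \cdot 2 \cdot 2 \left(-4\right) + 10 \cdot 7 - 14 \cdot 1 \cdot 2 \cdot 2 \left(-4\right)\right) = - 987 \left(60 - 12 \cdot 2 \cdot 2 \left(-4\right) + 70 - 14 \cdot 2 \cdot 2 \left(-4\right)\right) = - 987 \left(60 - 12 \cdot 4 \left(-4\right) + 70 - 14 \cdot 4 \left(-4\right)\right) = - 987 \left(60 - -192 + 70 - 14 \left(-16\right)\right) = - 987 \left(60 + 192 + 70 + 224\right) = \left(-987\right) 546 = -538902$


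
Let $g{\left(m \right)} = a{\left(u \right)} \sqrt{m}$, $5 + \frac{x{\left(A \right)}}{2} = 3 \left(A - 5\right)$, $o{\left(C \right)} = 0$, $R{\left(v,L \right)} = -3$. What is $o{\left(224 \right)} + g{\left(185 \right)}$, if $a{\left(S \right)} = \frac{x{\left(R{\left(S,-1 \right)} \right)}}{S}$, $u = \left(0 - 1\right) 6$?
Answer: $\frac{29 \sqrt{185}}{3} \approx 131.48$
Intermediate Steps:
$x{\left(A \right)} = -40 + 6 A$ ($x{\left(A \right)} = -10 + 2 \cdot 3 \left(A - 5\right) = -10 + 2 \cdot 3 \left(-5 + A\right) = -10 + 2 \left(-15 + 3 A\right) = -10 + \left(-30 + 6 A\right) = -40 + 6 A$)
$u = -6$ ($u = \left(-1\right) 6 = -6$)
$a{\left(S \right)} = - \frac{58}{S}$ ($a{\left(S \right)} = \frac{-40 + 6 \left(-3\right)}{S} = \frac{-40 - 18}{S} = - \frac{58}{S}$)
$g{\left(m \right)} = \frac{29 \sqrt{m}}{3}$ ($g{\left(m \right)} = - \frac{58}{-6} \sqrt{m} = \left(-58\right) \left(- \frac{1}{6}\right) \sqrt{m} = \frac{29 \sqrt{m}}{3}$)
$o{\left(224 \right)} + g{\left(185 \right)} = 0 + \frac{29 \sqrt{185}}{3} = \frac{29 \sqrt{185}}{3}$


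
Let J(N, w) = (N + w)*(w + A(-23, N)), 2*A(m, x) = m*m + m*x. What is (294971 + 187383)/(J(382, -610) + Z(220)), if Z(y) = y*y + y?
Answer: 241177/564499 ≈ 0.42724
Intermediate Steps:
A(m, x) = m²/2 + m*x/2 (A(m, x) = (m*m + m*x)/2 = (m² + m*x)/2 = m²/2 + m*x/2)
J(N, w) = (N + w)*(529/2 + w - 23*N/2) (J(N, w) = (N + w)*(w + (½)*(-23)*(-23 + N)) = (N + w)*(w + (529/2 - 23*N/2)) = (N + w)*(529/2 + w - 23*N/2))
Z(y) = y + y² (Z(y) = y² + y = y + y²)
(294971 + 187383)/(J(382, -610) + Z(220)) = (294971 + 187383)/(((-610)² - 23/2*382² + (529/2)*382 + (529/2)*(-610) - 21/2*382*(-610)) + 220*(1 + 220)) = 482354/((372100 - 23/2*145924 + 101039 - 161345 + 2446710) + 220*221) = 482354/((372100 - 1678126 + 101039 - 161345 + 2446710) + 48620) = 482354/(1080378 + 48620) = 482354/1128998 = 482354*(1/1128998) = 241177/564499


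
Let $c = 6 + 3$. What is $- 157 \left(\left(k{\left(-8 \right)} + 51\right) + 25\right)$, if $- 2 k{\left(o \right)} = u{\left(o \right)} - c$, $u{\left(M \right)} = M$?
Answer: $- \frac{26533}{2} \approx -13267.0$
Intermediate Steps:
$c = 9$
$k{\left(o \right)} = \frac{9}{2} - \frac{o}{2}$ ($k{\left(o \right)} = - \frac{o - 9}{2} = - \frac{-9 + o}{2} = \frac{9}{2} - \frac{o}{2}$)
$- 157 \left(\left(k{\left(-8 \right)} + 51\right) + 25\right) = - 157 \left(\left(\left(\frac{9}{2} - -4\right) + 51\right) + 25\right) = - 157 \left(\left(\left(\frac{9}{2} + 4\right) + 51\right) + 25\right) = - 157 \left(\left(\frac{17}{2} + 51\right) + 25\right) = - 157 \left(\frac{119}{2} + 25\right) = \left(-157\right) \frac{169}{2} = - \frac{26533}{2}$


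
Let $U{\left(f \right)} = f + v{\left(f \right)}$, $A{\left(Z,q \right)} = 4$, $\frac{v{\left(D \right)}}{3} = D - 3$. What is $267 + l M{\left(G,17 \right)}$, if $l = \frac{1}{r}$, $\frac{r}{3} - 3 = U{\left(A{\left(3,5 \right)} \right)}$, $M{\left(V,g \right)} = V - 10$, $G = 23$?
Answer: $\frac{8023}{30} \approx 267.43$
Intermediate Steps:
$v{\left(D \right)} = -9 + 3 D$ ($v{\left(D \right)} = 3 \left(D - 3\right) = 3 \left(-3 + D\right) = -9 + 3 D$)
$U{\left(f \right)} = -9 + 4 f$ ($U{\left(f \right)} = f + \left(-9 + 3 f\right) = -9 + 4 f$)
$M{\left(V,g \right)} = -10 + V$
$r = 30$ ($r = 9 + 3 \left(-9 + 4 \cdot 4\right) = 9 + 3 \left(-9 + 16\right) = 9 + 3 \cdot 7 = 9 + 21 = 30$)
$l = \frac{1}{30} \approx 0.033333$
$267 + l M{\left(G,17 \right)} = 267 + \frac{-10 + 23}{30} = 267 + \frac{1}{30} \cdot 13 = 267 + \frac{13}{30} = \frac{8023}{30}$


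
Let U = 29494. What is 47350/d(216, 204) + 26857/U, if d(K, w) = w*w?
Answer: 628555453/306855576 ≈ 2.0484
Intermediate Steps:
d(K, w) = w**2
47350/d(216, 204) + 26857/U = 47350/(204**2) + 26857/29494 = 47350/41616 + 26857*(1/29494) = 47350*(1/41616) + 26857/29494 = 23675/20808 + 26857/29494 = 628555453/306855576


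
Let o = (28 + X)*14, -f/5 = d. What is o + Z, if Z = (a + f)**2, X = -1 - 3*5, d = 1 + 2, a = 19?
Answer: 184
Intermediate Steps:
d = 3
f = -15 (f = -5*3 = -15)
X = -16 (X = -1 - 15 = -16)
o = 168 (o = (28 - 16)*14 = 12*14 = 168)
Z = 16 (Z = (19 - 15)**2 = 4**2 = 16)
o + Z = 168 + 16 = 184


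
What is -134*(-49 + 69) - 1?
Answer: -2681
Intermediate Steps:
-134*(-49 + 69) - 1 = -134*20 - 1 = -2680 - 1 = -2681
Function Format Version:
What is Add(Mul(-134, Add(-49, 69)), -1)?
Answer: -2681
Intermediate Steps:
Add(Mul(-134, Add(-49, 69)), -1) = Add(Mul(-134, 20), -1) = Add(-2680, -1) = -2681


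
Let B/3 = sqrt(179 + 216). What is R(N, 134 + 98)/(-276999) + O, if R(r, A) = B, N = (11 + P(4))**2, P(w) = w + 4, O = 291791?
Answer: 291791 - sqrt(395)/92333 ≈ 2.9179e+5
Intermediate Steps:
P(w) = 4 + w
B = 3*sqrt(395) (B = 3*sqrt(179 + 216) = 3*sqrt(395) ≈ 59.624)
N = 361 (N = (11 + (4 + 4))**2 = (11 + 8)**2 = 19**2 = 361)
R(r, A) = 3*sqrt(395)
R(N, 134 + 98)/(-276999) + O = (3*sqrt(395))/(-276999) + 291791 = (3*sqrt(395))*(-1/276999) + 291791 = -sqrt(395)/92333 + 291791 = 291791 - sqrt(395)/92333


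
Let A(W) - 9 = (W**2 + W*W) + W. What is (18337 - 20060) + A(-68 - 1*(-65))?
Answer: -1699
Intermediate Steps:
A(W) = 9 + W + 2*W**2 (A(W) = 9 + ((W**2 + W*W) + W) = 9 + ((W**2 + W**2) + W) = 9 + (2*W**2 + W) = 9 + (W + 2*W**2) = 9 + W + 2*W**2)
(18337 - 20060) + A(-68 - 1*(-65)) = (18337 - 20060) + (9 + (-68 - 1*(-65)) + 2*(-68 - 1*(-65))**2) = -1723 + (9 + (-68 + 65) + 2*(-68 + 65)**2) = -1723 + (9 - 3 + 2*(-3)**2) = -1723 + (9 - 3 + 2*9) = -1723 + (9 - 3 + 18) = -1723 + 24 = -1699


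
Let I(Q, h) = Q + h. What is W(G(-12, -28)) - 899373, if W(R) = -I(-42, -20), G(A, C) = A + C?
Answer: -899311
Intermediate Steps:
W(R) = 62 (W(R) = -(-42 - 20) = -1*(-62) = 62)
W(G(-12, -28)) - 899373 = 62 - 899373 = -899311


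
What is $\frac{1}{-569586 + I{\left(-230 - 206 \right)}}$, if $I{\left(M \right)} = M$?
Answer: $- \frac{1}{570022} \approx -1.7543 \cdot 10^{-6}$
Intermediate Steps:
$\frac{1}{-569586 + I{\left(-230 - 206 \right)}} = \frac{1}{-569586 - 436} = \frac{1}{-570022} = - \frac{1}{570022}$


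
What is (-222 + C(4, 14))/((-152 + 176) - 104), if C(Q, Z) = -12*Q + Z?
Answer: 16/5 ≈ 3.2000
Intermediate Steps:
C(Q, Z) = Z - 12*Q
(-222 + C(4, 14))/((-152 + 176) - 104) = (-222 + (14 - 12*4))/((-152 + 176) - 104) = (-222 + (14 - 48))/(24 - 104) = (-222 - 34)/(-80) = -256*(-1/80) = 16/5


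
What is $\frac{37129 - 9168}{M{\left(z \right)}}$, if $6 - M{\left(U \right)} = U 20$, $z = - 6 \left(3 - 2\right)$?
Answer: $\frac{27961}{126} \approx 221.91$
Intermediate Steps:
$z = -6$ ($z = \left(-6\right) 1 = -6$)
$M{\left(U \right)} = 6 - 20 U$ ($M{\left(U \right)} = 6 - U 20 = 6 - 20 U$)
$\frac{37129 - 9168}{M{\left(z \right)}} = \frac{37129 - 9168}{6 - -120} = \frac{37129 - 9168}{6 + 120} = \frac{27961}{126}$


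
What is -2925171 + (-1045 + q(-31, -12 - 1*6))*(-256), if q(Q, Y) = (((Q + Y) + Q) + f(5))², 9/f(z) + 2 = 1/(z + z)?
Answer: -1622989611/361 ≈ -4.4958e+6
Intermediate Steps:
f(z) = 9/(-2 + 1/(2*z)) (f(z) = 9/(-2 + 1/(z + z)) = 9/(-2 + 1/(2*z)))
q(Q, Y) = (-90/19 + Y + 2*Q)² (q(Q, Y) = (((Q + Y) + Q) - 18*5/(-1 + 4*5))² = ((Y + 2*Q) - 18*5/(-1 + 20))² = ((Y + 2*Q) - 18*5/19)² = ((Y + 2*Q) - 18*5*1/19)² = ((Y + 2*Q) - 90/19)² = (-90/19 + Y + 2*Q)²)
-2925171 + (-1045 + q(-31, -12 - 1*6))*(-256) = -2925171 + (-1045 + (-90 + 19*(-12 - 1*6) + 38*(-31))²/361)*(-256) = -2925171 + (-1045 + (-90 + 19*(-12 - 6) - 1178)²/361)*(-256) = -2925171 + (-1045 + (-90 + 19*(-18) - 1178)²/361)*(-256) = -2925171 + (-1045 + (-90 - 342 - 1178)²/361)*(-256) = -2925171 + (-1045 + (1/361)*(-1610)²)*(-256) = -2925171 + (-1045 + (1/361)*2592100)*(-256) = -2925171 + (-1045 + 2592100/361)*(-256) = -2925171 + (2214855/361)*(-256) = -2925171 - 567002880/361 = -1622989611/361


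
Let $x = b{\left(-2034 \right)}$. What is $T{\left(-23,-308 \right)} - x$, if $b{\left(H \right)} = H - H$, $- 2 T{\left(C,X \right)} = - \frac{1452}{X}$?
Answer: $- \frac{33}{14} \approx -2.3571$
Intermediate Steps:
$T{\left(C,X \right)} = \frac{726}{X}$ ($T{\left(C,X \right)} = - \frac{\left(-1452\right) \frac{1}{X}}{2} = \frac{726}{X}$)
$b{\left(H \right)} = 0$
$x = 0$
$T{\left(-23,-308 \right)} - x = \frac{726}{-308} - 0 = 726 \left(- \frac{1}{308}\right) + 0 = - \frac{33}{14} + 0 = - \frac{33}{14}$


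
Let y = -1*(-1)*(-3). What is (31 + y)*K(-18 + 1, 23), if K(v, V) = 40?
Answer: 1120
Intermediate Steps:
y = -3 (y = 1*(-3) = -3)
(31 + y)*K(-18 + 1, 23) = (31 - 3)*40 = 28*40 = 1120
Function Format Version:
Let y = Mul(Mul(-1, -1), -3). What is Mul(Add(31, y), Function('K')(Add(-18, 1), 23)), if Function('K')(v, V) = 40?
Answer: 1120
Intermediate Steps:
y = -3 (y = Mul(1, -3) = -3)
Mul(Add(31, y), Function('K')(Add(-18, 1), 23)) = Mul(Add(31, -3), 40) = Mul(28, 40) = 1120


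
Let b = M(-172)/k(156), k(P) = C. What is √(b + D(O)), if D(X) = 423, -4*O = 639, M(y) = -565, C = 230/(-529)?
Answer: √6890/2 ≈ 41.503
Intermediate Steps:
C = -10/23 (C = 230*(-1/529) = -10/23 ≈ -0.43478)
k(P) = -10/23
O = -639/4 (O = -¼*639 = -639/4 ≈ -159.75)
b = 2599/2 (b = -565/(-10/23) = -565*(-23/10) = 2599/2 ≈ 1299.5)
√(b + D(O)) = √(2599/2 + 423) = √(3445/2) = √6890/2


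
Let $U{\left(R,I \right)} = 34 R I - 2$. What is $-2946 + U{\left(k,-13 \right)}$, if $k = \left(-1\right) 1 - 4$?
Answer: $-738$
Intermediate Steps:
$k = -5$ ($k = -1 - 4 = -5$)
$U{\left(R,I \right)} = -2 + 34 I R$ ($U{\left(R,I \right)} = 34 I R - 2 = -2 + 34 I R$)
$-2946 + U{\left(k,-13 \right)} = -2946 - \left(2 + 442 \left(-5\right)\right) = -2946 + \left(-2 + 2210\right) = -2946 + 2208 = -738$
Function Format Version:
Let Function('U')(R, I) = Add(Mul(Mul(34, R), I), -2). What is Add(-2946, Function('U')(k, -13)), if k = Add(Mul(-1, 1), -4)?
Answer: -738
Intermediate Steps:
k = -5 (k = Add(-1, -4) = -5)
Function('U')(R, I) = Add(-2, Mul(34, I, R)) (Function('U')(R, I) = Add(Mul(34, I, R), -2) = Add(-2, Mul(34, I, R)))
Add(-2946, Function('U')(k, -13)) = Add(-2946, Add(-2, Mul(34, -13, -5))) = Add(-2946, Add(-2, 2210)) = Add(-2946, 2208) = -738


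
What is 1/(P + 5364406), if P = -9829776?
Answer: -1/4465370 ≈ -2.2395e-7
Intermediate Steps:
1/(P + 5364406) = 1/(-9829776 + 5364406) = 1/(-4465370) = -1/4465370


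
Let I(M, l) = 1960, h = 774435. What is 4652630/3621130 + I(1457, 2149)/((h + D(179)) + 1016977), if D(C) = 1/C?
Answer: 149319556312907/116116150028637 ≈ 1.2859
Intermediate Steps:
4652630/3621130 + I(1457, 2149)/((h + D(179)) + 1016977) = 4652630/3621130 + 1960/((774435 + 1/179) + 1016977) = 4652630*(1/3621130) + 1960/((774435 + 1/179) + 1016977) = 465263/362113 + 1960/(138623866/179 + 1016977) = 465263/362113 + 1960/(320662749/179) = 465263/362113 + 1960*(179/320662749) = 465263/362113 + 350840/320662749 = 149319556312907/116116150028637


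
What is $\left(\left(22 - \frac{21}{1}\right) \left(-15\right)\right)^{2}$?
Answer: $225$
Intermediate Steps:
$\left(\left(22 - \frac{21}{1}\right) \left(-15\right)\right)^{2} = \left(\left(22 - 21\right) \left(-15\right)\right)^{2} = \left(1 \left(-15\right)\right)^{2} = \left(-15\right)^{2} = 225$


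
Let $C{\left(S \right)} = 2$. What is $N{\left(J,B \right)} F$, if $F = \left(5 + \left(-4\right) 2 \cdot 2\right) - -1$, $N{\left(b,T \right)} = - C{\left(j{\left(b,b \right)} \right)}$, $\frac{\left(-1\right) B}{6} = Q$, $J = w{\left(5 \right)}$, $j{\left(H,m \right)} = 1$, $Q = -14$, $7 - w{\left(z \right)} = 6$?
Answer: $20$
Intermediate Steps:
$w{\left(z \right)} = 1$ ($w{\left(z \right)} = 7 - 6 = 1$)
$J = 1$
$B = 84$ ($B = \left(-6\right) \left(-14\right) = 84$)
$N{\left(b,T \right)} = -2$ ($N{\left(b,T \right)} = \left(-1\right) 2 = -2$)
$F = -10$ ($F = \left(5 - 16\right) + 1 = -11 + 1 = -10$)
$N{\left(J,B \right)} F = \left(-2\right) \left(-10\right) = 20$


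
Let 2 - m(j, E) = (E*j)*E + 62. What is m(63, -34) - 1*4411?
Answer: -77299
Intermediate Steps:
m(j, E) = -60 - j*E² (m(j, E) = 2 - ((E*j)*E + 62) = 2 - (j*E² + 62) = 2 - (62 + j*E²) = 2 + (-62 - j*E²) = -60 - j*E²)
m(63, -34) - 1*4411 = (-60 - 1*63*(-34)²) - 1*4411 = (-60 - 1*63*1156) - 4411 = (-60 - 72828) - 4411 = -72888 - 4411 = -77299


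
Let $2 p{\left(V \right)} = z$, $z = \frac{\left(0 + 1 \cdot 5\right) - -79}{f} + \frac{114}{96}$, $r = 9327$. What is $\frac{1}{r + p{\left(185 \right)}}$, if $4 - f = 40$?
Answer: $\frac{96}{895337} \approx 0.00010722$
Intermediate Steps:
$f = -36$ ($f = 4 - 40 = -36$)
$z = - \frac{55}{48}$ ($z = \frac{\left(0 + 1 \cdot 5\right) - -79}{-36} + \frac{114}{96} = \left(\left(0 + 5\right) + 79\right) \left(- \frac{1}{36}\right) + 114 \cdot \frac{1}{96} = \left(5 + 79\right) \left(- \frac{1}{36}\right) + \frac{19}{16} = 84 \left(- \frac{1}{36}\right) + \frac{19}{16} = - \frac{7}{3} + \frac{19}{16} = - \frac{55}{48} \approx -1.1458$)
$p{\left(V \right)} = - \frac{55}{96}$ ($p{\left(V \right)} = \frac{1}{2} \left(- \frac{55}{48}\right) = - \frac{55}{96}$)
$\frac{1}{r + p{\left(185 \right)}} = \frac{1}{9327 - \frac{55}{96}} = \frac{1}{\frac{895337}{96}} = \frac{96}{895337}$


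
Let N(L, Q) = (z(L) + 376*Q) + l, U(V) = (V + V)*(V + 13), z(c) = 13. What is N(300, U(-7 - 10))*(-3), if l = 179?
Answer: -153984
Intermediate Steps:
U(V) = 2*V*(13 + V) (U(V) = (2*V)*(13 + V) = 2*V*(13 + V))
N(L, Q) = 192 + 376*Q (N(L, Q) = (13 + 376*Q) + 179 = 192 + 376*Q)
N(300, U(-7 - 10))*(-3) = (192 + 376*(2*(-7 - 10)*(13 + (-7 - 10))))*(-3) = (192 + 376*(2*(-17)*(13 - 17)))*(-3) = (192 + 376*(2*(-17)*(-4)))*(-3) = (192 + 376*136)*(-3) = (192 + 51136)*(-3) = 51328*(-3) = -153984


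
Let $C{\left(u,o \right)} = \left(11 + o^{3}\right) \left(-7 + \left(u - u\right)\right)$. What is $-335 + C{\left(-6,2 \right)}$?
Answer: $-468$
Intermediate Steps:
$C{\left(u,o \right)} = -77 - 7 o^{3}$ ($C{\left(u,o \right)} = \left(11 + o^{3}\right) \left(-7 + 0\right) = \left(11 + o^{3}\right) \left(-7\right) = -77 - 7 o^{3}$)
$-335 + C{\left(-6,2 \right)} = -335 - \left(77 + 7 \cdot 2^{3}\right) = -335 - 133 = -468$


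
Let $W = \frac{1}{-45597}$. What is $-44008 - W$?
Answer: $- \frac{2006632775}{45597} \approx -44008.0$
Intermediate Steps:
$W = - \frac{1}{45597} \approx -2.1931 \cdot 10^{-5}$
$-44008 - W = -44008 - - \frac{1}{45597} = -44008 + \frac{1}{45597} = - \frac{2006632775}{45597}$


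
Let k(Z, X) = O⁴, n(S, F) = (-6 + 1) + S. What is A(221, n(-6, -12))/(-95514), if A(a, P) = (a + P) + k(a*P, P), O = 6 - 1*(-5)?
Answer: -14851/95514 ≈ -0.15549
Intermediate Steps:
n(S, F) = -5 + S
O = 11 (O = 6 + 5 = 11)
k(Z, X) = 14641 (k(Z, X) = 11⁴ = 14641)
A(a, P) = 14641 + P + a (A(a, P) = (a + P) + 14641 = (P + a) + 14641 = 14641 + P + a)
A(221, n(-6, -12))/(-95514) = (14641 + (-5 - 6) + 221)/(-95514) = (14641 - 11 + 221)*(-1/95514) = 14851*(-1/95514) = -14851/95514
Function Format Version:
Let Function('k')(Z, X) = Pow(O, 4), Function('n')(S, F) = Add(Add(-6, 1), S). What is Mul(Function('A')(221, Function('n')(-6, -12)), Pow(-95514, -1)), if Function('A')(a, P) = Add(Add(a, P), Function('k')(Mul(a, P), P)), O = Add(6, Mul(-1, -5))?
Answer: Rational(-14851, 95514) ≈ -0.15549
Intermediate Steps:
Function('n')(S, F) = Add(-5, S)
O = 11 (O = Add(6, 5) = 11)
Function('k')(Z, X) = 14641 (Function('k')(Z, X) = Pow(11, 4) = 14641)
Function('A')(a, P) = Add(14641, P, a) (Function('A')(a, P) = Add(Add(a, P), 14641) = Add(Add(P, a), 14641) = Add(14641, P, a))
Mul(Function('A')(221, Function('n')(-6, -12)), Pow(-95514, -1)) = Mul(Add(14641, Add(-5, -6), 221), Pow(-95514, -1)) = Mul(Add(14641, -11, 221), Rational(-1, 95514)) = Mul(14851, Rational(-1, 95514)) = Rational(-14851, 95514)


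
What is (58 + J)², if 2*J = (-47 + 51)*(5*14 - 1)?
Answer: 38416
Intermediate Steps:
J = 138 (J = ((-47 + 51)*(5*14 - 1))/2 = (4*(70 - 1))/2 = (4*69)/2 = (½)*276 = 138)
(58 + J)² = (58 + 138)² = 196² = 38416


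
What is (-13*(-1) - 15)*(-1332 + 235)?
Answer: 2194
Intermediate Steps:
(-13*(-1) - 15)*(-1332 + 235) = (13 - 15)*(-1097) = -2*(-1097) = 2194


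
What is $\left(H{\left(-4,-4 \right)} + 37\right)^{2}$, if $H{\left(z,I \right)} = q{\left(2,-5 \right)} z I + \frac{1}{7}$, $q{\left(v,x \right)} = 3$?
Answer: $\frac{355216}{49} \approx 7249.3$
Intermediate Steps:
$H{\left(z,I \right)} = \frac{1}{7} + 3 I z$ ($H{\left(z,I \right)} = 3 z I + \frac{1}{7} = 3 I z + \frac{1}{7} = \frac{1}{7} + 3 I z$)
$\left(H{\left(-4,-4 \right)} + 37\right)^{2} = \left(\left(\frac{1}{7} + 3 \left(-4\right) \left(-4\right)\right) + 37\right)^{2} = \left(\left(\frac{1}{7} + 48\right) + 37\right)^{2} = \left(\frac{337}{7} + 37\right)^{2} = \left(\frac{596}{7}\right)^{2} = \frac{355216}{49}$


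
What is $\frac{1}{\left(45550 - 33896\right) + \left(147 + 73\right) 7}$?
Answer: $\frac{1}{13194} \approx 7.5792 \cdot 10^{-5}$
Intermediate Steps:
$\frac{1}{\left(45550 - 33896\right) + \left(147 + 73\right) 7} = \frac{1}{11654 + 220 \cdot 7} = \frac{1}{11654 + 1540} = \frac{1}{13194}$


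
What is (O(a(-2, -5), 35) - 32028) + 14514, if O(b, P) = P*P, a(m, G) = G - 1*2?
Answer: -16289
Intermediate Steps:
a(m, G) = -2 + G (a(m, G) = G - 2 = -2 + G)
O(b, P) = P²
(O(a(-2, -5), 35) - 32028) + 14514 = (35² - 32028) + 14514 = (1225 - 32028) + 14514 = -30803 + 14514 = -16289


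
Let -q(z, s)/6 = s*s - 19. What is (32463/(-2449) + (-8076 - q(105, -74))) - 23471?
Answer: 2894092/2449 ≈ 1181.7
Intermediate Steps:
q(z, s) = 114 - 6*s**2 (q(z, s) = -6*(s*s - 19) = -6*(s**2 - 19) = -6*(-19 + s**2) = 114 - 6*s**2)
(32463/(-2449) + (-8076 - q(105, -74))) - 23471 = (32463/(-2449) + (-8076 - (114 - 6*(-74)**2))) - 23471 = (32463*(-1/2449) + (-8076 - (114 - 6*5476))) - 23471 = (-32463/2449 + (-8076 - (114 - 32856))) - 23471 = (-32463/2449 + (-8076 - 1*(-32742))) - 23471 = (-32463/2449 + (-8076 + 32742)) - 23471 = (-32463/2449 + 24666) - 23471 = 60374571/2449 - 23471 = 2894092/2449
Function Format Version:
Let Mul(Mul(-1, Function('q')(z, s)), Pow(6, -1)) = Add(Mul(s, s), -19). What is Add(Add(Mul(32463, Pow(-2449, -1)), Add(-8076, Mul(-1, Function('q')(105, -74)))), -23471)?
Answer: Rational(2894092, 2449) ≈ 1181.7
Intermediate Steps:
Function('q')(z, s) = Add(114, Mul(-6, Pow(s, 2))) (Function('q')(z, s) = Mul(-6, Add(Mul(s, s), -19)) = Mul(-6, Add(Pow(s, 2), -19)) = Mul(-6, Add(-19, Pow(s, 2))) = Add(114, Mul(-6, Pow(s, 2))))
Add(Add(Mul(32463, Pow(-2449, -1)), Add(-8076, Mul(-1, Function('q')(105, -74)))), -23471) = Add(Add(Mul(32463, Pow(-2449, -1)), Add(-8076, Mul(-1, Add(114, Mul(-6, Pow(-74, 2)))))), -23471) = Add(Add(Mul(32463, Rational(-1, 2449)), Add(-8076, Mul(-1, Add(114, Mul(-6, 5476))))), -23471) = Add(Add(Rational(-32463, 2449), Add(-8076, Mul(-1, Add(114, -32856)))), -23471) = Add(Add(Rational(-32463, 2449), Add(-8076, Mul(-1, -32742))), -23471) = Add(Add(Rational(-32463, 2449), Add(-8076, 32742)), -23471) = Add(Add(Rational(-32463, 2449), 24666), -23471) = Add(Rational(60374571, 2449), -23471) = Rational(2894092, 2449)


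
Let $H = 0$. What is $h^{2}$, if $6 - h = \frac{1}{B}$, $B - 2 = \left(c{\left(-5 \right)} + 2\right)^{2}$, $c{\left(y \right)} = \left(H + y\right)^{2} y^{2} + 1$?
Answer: $\frac{5599446679225}{155540316996} \approx 36.0$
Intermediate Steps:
$c{\left(y \right)} = 1 + y^{4}$ ($c{\left(y \right)} = \left(0 + y\right)^{2} y^{2} + 1 = y^{2} y^{2} + 1 = y^{4} + 1 = 1 + y^{4}$)
$B = 394386$ ($B = 2 + \left(\left(1 + \left(-5\right)^{4}\right) + 2\right)^{2} = 2 + \left(\left(1 + 625\right) + 2\right)^{2} = 2 + \left(626 + 2\right)^{2} = 2 + 628^{2} = 2 + 394384 = 394386$)
$h = \frac{2366315}{394386}$ ($h = 6 - \frac{1}{394386} = \frac{2366315}{394386} \approx 6.0$)
$h^{2} = \left(\frac{2366315}{394386}\right)^{2} = \frac{5599446679225}{155540316996}$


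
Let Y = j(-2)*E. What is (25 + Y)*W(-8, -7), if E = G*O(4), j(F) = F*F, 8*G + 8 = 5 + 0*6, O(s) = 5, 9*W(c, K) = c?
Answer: -140/9 ≈ -15.556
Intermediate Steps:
W(c, K) = c/9
G = -3/8 (G = -1 + (5 + 0*6)/8 = -1 + (5 + 0)/8 = -1 + (⅛)*5 = -1 + 5/8 = -3/8 ≈ -0.37500)
j(F) = F²
E = -15/8 (E = -3/8*5 = -15/8 ≈ -1.8750)
Y = -15/2 (Y = (-2)²*(-15/8) = 4*(-15/8) = -15/2 ≈ -7.5000)
(25 + Y)*W(-8, -7) = (25 - 15/2)*((⅑)*(-8)) = (35/2)*(-8/9) = -140/9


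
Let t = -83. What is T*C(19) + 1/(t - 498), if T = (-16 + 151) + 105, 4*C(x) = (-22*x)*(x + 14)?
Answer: -480858841/581 ≈ -8.2764e+5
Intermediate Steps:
C(x) = -11*x*(14 + x)/2 (C(x) = ((-22*x)*(x + 14))/4 = ((-22*x)*(14 + x))/4 = (-22*x*(14 + x))/4 = -11*x*(14 + x)/2)
T = 240 (T = 135 + 105 = 240)
T*C(19) + 1/(t - 498) = 240*(-11/2*19*(14 + 19)) + 1/(-83 - 498) = 240*(-11/2*19*33) + 1/(-581) = 240*(-6897/2) - 1/581 = -827640 - 1/581 = -480858841/581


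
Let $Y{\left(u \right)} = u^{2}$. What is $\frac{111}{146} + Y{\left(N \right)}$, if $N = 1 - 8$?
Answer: $\frac{7265}{146} \approx 49.76$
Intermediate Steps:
$N = -7$ ($N = 1 - 8 = -7$)
$\frac{111}{146} + Y{\left(N \right)} = \frac{111}{146} + \left(-7\right)^{2} = 111 \cdot \frac{1}{146} + 49 = \frac{111}{146} + 49 = \frac{7265}{146}$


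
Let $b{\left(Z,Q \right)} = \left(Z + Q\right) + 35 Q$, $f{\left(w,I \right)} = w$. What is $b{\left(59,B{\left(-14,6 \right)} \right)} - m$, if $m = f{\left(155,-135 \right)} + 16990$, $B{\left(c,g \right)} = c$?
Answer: $-17590$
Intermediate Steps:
$b{\left(Z,Q \right)} = Z + 36 Q$ ($b{\left(Z,Q \right)} = \left(Q + Z\right) + 35 Q = Z + 36 Q$)
$m = 17145$ ($m = 155 + 16990 = 17145$)
$b{\left(59,B{\left(-14,6 \right)} \right)} - m = \left(59 + 36 \left(-14\right)\right) - 17145 = \left(59 - 504\right) - 17145 = -445 - 17145 = -17590$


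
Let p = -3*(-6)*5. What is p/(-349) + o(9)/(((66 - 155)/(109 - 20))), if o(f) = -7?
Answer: 2353/349 ≈ 6.7421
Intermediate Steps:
p = 90 (p = 18*5 = 90)
p/(-349) + o(9)/(((66 - 155)/(109 - 20))) = 90/(-349) - 7*(109 - 20)/(66 - 155) = 90*(-1/349) - 7*(-1/1) = -90/349 - 7/((-89*1/89)) = -90/349 - 7/(-1) = -90/349 - 7*(-1) = -90/349 + 7 = 2353/349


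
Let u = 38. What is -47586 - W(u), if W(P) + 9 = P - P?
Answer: -47577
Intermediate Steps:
W(P) = -9 (W(P) = -9 + (P - P) = -9 + 0 = -9)
-47586 - W(u) = -47586 - 1*(-9) = -47586 + 9 = -47577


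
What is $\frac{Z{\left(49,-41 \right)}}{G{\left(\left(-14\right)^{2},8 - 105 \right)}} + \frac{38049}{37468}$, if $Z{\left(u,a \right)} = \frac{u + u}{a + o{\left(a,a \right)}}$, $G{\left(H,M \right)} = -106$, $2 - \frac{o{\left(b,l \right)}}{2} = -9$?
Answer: $\frac{2113225}{1985804} \approx 1.0642$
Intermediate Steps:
$o{\left(b,l \right)} = 22$ ($o{\left(b,l \right)} = 4 - -18 = 4 + 18 = 22$)
$Z{\left(u,a \right)} = \frac{2 u}{22 + a}$ ($Z{\left(u,a \right)} = \frac{u + u}{a + 22} = \frac{2 u}{22 + a}$)
$\frac{Z{\left(49,-41 \right)}}{G{\left(\left(-14\right)^{2},8 - 105 \right)}} + \frac{38049}{37468} = \frac{2 \cdot 49 \frac{1}{22 - 41}}{-106} + \frac{38049}{37468} = 2 \cdot 49 \frac{1}{-19} \left(- \frac{1}{106}\right) + 38049 \cdot \frac{1}{37468} = 2 \cdot 49 \left(- \frac{1}{19}\right) \left(- \frac{1}{106}\right) + \frac{38049}{37468} = \left(- \frac{98}{19}\right) \left(- \frac{1}{106}\right) + \frac{38049}{37468} = \frac{49}{1007} + \frac{38049}{37468} = \frac{2113225}{1985804}$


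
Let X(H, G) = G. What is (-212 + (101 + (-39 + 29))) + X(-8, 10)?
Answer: -111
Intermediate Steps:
(-212 + (101 + (-39 + 29))) + X(-8, 10) = (-212 + (101 + (-39 + 29))) + 10 = (-212 + (101 - 10)) + 10 = (-212 + 91) + 10 = -121 + 10 = -111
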